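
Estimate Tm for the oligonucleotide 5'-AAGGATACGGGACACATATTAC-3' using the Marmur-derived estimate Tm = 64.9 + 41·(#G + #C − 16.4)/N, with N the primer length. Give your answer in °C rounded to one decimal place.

51.1°C

Base counts: A=9, T=4, G=5, C=4; G+C = 9, N = 22.
Tm = 64.9 + 41·(9 − 16.4)/22 = 64.9 + -303.40/22 = 51.1°C.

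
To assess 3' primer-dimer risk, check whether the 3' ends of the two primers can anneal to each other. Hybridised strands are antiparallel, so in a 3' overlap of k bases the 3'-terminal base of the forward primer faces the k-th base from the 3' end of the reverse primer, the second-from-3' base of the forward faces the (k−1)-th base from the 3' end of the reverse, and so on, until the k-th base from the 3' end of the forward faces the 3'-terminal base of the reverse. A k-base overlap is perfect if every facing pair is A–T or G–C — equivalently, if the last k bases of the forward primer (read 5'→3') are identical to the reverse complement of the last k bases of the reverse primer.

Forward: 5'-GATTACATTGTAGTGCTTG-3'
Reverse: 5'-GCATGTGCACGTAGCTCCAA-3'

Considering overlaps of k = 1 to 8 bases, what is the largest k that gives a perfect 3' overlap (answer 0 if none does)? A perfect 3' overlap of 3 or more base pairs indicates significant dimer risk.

Longest perfect overlap: 3 complementary base pairs; significant dimer risk (threshold 3).

Last 8 bases (5'→3') — forward …AGTGCTTG, reverse …AGCTCCAA.
Reverse complement of the reverse primer's last 8 bases: TTGGAGCT; its first k bases are the reverse complement of the reverse primer's last k bases, so a perfect k-base overlap needs the forward primer's last k bases to equal them.
Comparing (forward last k vs required): k=1: G vs T ✗; k=2: TG vs TT ✗; k=3: TTG vs TTG ✓; k=4: CTTG vs TTGG ✗; k=5: GCTTG vs TTGGA ✗; k=6: TGCTTG vs TTGGAG ✗; k=7: GTGCTTG vs TTGGAGC ✗; k=8: AGTGCTTG vs TTGGAGCT ✗.
Only k = 3 is perfect, so the longest perfect 3' overlap is 3.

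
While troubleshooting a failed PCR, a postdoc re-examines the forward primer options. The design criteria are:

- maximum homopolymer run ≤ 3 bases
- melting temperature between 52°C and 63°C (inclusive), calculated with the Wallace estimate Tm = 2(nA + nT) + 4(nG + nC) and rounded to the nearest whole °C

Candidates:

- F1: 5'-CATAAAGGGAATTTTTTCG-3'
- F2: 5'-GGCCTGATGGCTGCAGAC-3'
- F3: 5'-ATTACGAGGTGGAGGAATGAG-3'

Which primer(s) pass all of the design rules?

F2 and F3.

F1 (19 nt, A=6 T=7 G=4 C=2): longest run = 6, exceeds 3 ✗; Tm = 2·13 + 4·6 = 50°C, outside 52–63°C ✗ — fails.
F2 (18 nt, A=3 T=3 G=7 C=5): longest run = 2 ✓; Tm = 2·6 + 4·12 = 60°C ✓ — passes.
F3 (21 nt, A=7 T=4 G=9 C=1): longest run = 2 ✓; Tm = 2·11 + 4·10 = 62°C ✓ — passes.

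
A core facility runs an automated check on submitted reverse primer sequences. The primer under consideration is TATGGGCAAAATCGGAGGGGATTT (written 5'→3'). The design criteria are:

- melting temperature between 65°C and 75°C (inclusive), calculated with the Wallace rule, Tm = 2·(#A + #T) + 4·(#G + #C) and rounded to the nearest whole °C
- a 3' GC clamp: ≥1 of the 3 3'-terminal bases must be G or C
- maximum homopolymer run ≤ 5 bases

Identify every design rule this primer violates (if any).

Base counts: A=7, T=6, G=9, C=2 (length 24).
Tm: Tm = 2·13 + 4·11 = 70°C ✓
GC clamp: 3' end TTT has 0 G/C, need ≥1 ✗
homopolymer run: longest run = 4 ✓

Fails: GC clamp.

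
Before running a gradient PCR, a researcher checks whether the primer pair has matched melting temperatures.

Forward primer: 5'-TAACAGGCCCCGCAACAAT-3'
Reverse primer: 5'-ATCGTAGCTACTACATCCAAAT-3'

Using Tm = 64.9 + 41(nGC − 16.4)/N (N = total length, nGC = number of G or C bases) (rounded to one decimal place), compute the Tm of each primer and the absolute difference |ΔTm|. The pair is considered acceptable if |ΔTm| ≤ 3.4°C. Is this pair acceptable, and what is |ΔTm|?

|ΔTm| = 1.9°C; the pair is acceptable.

Forward: G+C = 10, N = 19 → Tm = 64.9 + 41·(10 − 16.4)/19 = 51.1°C.
Reverse: G+C = 8, N = 22 → Tm = 64.9 + 41·(8 − 16.4)/22 = 49.2°C.
|ΔTm| = |51.1 − 49.2| = 1.9°C, ≤ 3.4°C.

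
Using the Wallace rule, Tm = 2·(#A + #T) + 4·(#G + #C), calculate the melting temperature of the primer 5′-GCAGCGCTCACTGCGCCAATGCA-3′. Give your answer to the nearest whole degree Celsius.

76°C

Base counts: A=5, T=3, G=6, C=9 (length 23).
Tm = 2·(5+3) + 4·(6+9) = 2·8 + 4·15 = 16 + 60 = 76°C.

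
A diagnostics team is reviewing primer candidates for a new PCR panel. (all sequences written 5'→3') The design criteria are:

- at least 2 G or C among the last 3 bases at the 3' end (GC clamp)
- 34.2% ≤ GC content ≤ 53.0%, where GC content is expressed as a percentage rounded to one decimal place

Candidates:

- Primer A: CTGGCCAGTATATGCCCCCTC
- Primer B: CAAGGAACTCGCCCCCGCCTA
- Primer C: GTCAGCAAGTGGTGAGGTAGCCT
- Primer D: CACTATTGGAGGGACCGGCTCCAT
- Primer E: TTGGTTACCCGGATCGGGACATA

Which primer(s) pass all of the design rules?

None of the candidates satisfy all criteria.

Primer A (21 nt, A=3 T=5 G=4 C=9): 3' end CTC has 2 G/C ✓; GC 13/21 = 61.9%, outside 34.2–53.0% ✗ — fails.
Primer B (21 nt, A=5 T=2 G=4 C=10): 3' end CTA has 1 G/C, need ≥2 ✗; GC 14/21 = 66.7%, outside 34.2–53.0% ✗ — fails.
Primer C (23 nt, A=5 T=5 G=9 C=4): 3' end CCT has 2 G/C ✓; GC 13/23 = 56.5%, outside 34.2–53.0% ✗ — fails.
Primer D (24 nt, A=5 T=5 G=7 C=7): 3' end CAT has 1 G/C, need ≥2 ✗; GC 14/24 = 58.3%, outside 34.2–53.0% ✗ — fails.
Primer E (23 nt, A=5 T=6 G=7 C=5): 3' end ATA has 0 G/C, need ≥2 ✗; GC 12/23 = 52.2% ✓ — fails.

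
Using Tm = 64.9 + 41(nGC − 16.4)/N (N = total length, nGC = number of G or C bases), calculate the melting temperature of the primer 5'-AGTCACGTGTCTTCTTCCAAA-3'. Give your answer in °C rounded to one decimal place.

50.5°C

Base counts: A=5, T=7, G=3, C=6; G+C = 9, N = 21.
Tm = 64.9 + 41·(9 − 16.4)/21 = 64.9 + -303.40/21 = 50.5°C.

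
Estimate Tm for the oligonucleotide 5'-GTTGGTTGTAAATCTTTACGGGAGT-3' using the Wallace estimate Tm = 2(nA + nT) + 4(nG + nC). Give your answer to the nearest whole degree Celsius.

70°C

Base counts: A=5, T=10, G=8, C=2 (length 25).
Tm = 2·(5+10) + 4·(8+2) = 2·15 + 4·10 = 30 + 40 = 70°C.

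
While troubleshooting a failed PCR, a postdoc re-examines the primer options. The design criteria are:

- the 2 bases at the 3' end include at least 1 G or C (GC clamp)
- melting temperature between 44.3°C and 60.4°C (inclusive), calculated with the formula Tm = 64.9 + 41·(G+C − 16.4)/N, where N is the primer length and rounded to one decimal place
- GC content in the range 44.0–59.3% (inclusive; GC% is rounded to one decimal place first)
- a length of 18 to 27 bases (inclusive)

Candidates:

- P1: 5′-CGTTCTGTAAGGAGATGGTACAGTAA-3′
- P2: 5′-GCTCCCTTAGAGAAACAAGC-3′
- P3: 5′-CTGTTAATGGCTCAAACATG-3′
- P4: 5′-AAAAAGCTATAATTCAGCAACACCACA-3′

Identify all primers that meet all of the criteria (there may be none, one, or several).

P1 (26 nt, A=8 T=7 G=8 C=3): 3' end AA has 0 G/C, need ≥1 ✗; Tm = 64.9 + 41·(11 − 16.4)/26 = 56.4°C ✓; GC 11/26 = 42.3%, outside 44.0–59.3% ✗; length 26 ✓ — fails.
P2 (20 nt, A=7 T=3 G=4 C=6): 3' end GC has 2 G/C ✓; Tm = 64.9 + 41·(10 − 16.4)/20 = 51.8°C ✓; GC 10/20 = 50.0% ✓; length 20 ✓ — passes.
P3 (20 nt, A=6 T=6 G=4 C=4): 3' end TG has 1 G/C ✓; Tm = 64.9 + 41·(8 − 16.4)/20 = 47.7°C ✓; GC 8/20 = 40.0%, outside 44.0–59.3% ✗; length 20 ✓ — fails.
P4 (27 nt, A=14 T=4 G=2 C=7): 3' end CA has 1 G/C ✓; Tm = 64.9 + 41·(9 − 16.4)/27 = 53.7°C ✓; GC 9/27 = 33.3%, outside 44.0–59.3% ✗; length 27 ✓ — fails.

P2 only.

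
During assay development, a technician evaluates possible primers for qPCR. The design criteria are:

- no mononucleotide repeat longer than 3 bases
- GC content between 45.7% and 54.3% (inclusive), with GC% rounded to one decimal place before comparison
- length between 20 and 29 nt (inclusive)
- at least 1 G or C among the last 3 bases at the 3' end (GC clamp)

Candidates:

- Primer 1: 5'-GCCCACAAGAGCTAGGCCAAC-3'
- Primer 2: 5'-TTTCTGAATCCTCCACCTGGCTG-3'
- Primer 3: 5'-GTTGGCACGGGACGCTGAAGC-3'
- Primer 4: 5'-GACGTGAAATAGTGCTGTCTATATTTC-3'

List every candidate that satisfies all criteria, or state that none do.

Primer 1 (21 nt, A=7 T=1 G=5 C=8): longest run = 3 ✓; GC 13/21 = 61.9%, outside 45.7–54.3% ✗; length 21 ✓; 3' end AAC has 1 G/C ✓ — fails.
Primer 2 (23 nt, A=3 T=8 G=4 C=8): longest run = 3 ✓; GC 12/23 = 52.2% ✓; length 23 ✓; 3' end CTG has 2 G/C ✓ — passes.
Primer 3 (21 nt, A=4 T=3 G=9 C=5): longest run = 3 ✓; GC 14/21 = 66.7%, outside 45.7–54.3% ✗; length 21 ✓; 3' end AGC has 2 G/C ✓ — fails.
Primer 4 (27 nt, A=7 T=10 G=6 C=4): longest run = 3 ✓; GC 10/27 = 37.0%, outside 45.7–54.3% ✗; length 27 ✓; 3' end TTC has 1 G/C ✓ — fails.

Primer 2 only.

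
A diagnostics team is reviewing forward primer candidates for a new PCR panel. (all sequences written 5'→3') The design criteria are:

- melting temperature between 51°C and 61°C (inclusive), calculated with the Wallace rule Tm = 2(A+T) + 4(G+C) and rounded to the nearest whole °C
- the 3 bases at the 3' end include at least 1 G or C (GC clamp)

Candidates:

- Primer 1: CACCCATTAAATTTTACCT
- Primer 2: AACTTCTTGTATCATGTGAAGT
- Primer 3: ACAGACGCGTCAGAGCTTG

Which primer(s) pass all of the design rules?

Primer 2 and Primer 3.

Primer 1 (19 nt, A=6 T=7 G=0 C=6): Tm = 2·13 + 4·6 = 50°C, outside 51–61°C ✗; 3' end CCT has 2 G/C ✓ — fails.
Primer 2 (22 nt, A=6 T=9 G=4 C=3): Tm = 2·15 + 4·7 = 58°C ✓; 3' end AGT has 1 G/C ✓ — passes.
Primer 3 (19 nt, A=5 T=3 G=6 C=5): Tm = 2·8 + 4·11 = 60°C ✓; 3' end TTG has 1 G/C ✓ — passes.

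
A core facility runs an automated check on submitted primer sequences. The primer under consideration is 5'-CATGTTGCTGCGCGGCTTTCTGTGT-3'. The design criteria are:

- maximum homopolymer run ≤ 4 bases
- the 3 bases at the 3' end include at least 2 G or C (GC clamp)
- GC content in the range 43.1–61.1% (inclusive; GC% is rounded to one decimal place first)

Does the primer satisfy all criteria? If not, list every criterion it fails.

Fails: GC clamp.

Base counts: A=1, T=10, G=8, C=6 (length 25).
homopolymer run: longest run = 3 ✓
GC clamp: 3' end TGT has 1 G/C, need ≥2 ✗
GC content: GC 14/25 = 56.0% ✓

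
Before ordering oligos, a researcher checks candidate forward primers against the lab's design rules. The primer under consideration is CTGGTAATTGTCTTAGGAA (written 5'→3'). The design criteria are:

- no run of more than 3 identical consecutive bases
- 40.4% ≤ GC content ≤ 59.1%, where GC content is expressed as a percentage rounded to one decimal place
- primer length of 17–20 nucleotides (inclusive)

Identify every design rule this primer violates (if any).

Fails: GC content.

Base counts: A=5, T=7, G=5, C=2 (length 19).
homopolymer run: longest run = 2 ✓
GC content: GC 7/19 = 36.8%, outside 40.4–59.1% ✗
length: length 19 ✓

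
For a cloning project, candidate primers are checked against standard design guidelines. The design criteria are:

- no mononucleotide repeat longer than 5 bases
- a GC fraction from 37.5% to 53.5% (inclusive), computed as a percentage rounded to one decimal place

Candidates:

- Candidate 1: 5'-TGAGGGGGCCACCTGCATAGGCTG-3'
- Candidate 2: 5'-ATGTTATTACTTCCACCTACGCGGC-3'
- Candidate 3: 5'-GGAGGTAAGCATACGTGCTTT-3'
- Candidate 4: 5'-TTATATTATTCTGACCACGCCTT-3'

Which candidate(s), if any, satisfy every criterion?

Candidate 1 (24 nt, A=4 T=4 G=10 C=6): longest run = 5 ✓; GC 16/24 = 66.7%, outside 37.5–53.5% ✗ — fails.
Candidate 2 (25 nt, A=5 T=8 G=4 C=8): longest run = 2 ✓; GC 12/25 = 48.0% ✓ — passes.
Candidate 3 (21 nt, A=5 T=6 G=7 C=3): longest run = 3 ✓; GC 10/21 = 47.6% ✓ — passes.
Candidate 4 (23 nt, A=5 T=10 G=2 C=6): longest run = 2 ✓; GC 8/23 = 34.8%, outside 37.5–53.5% ✗ — fails.

Candidate 2 and Candidate 3.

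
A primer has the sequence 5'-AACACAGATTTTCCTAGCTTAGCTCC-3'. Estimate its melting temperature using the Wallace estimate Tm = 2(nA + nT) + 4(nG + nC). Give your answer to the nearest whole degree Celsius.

Base counts: A=7, T=8, G=3, C=8 (length 26).
Tm = 2·(7+8) + 4·(3+8) = 2·15 + 4·11 = 30 + 44 = 74°C.

74°C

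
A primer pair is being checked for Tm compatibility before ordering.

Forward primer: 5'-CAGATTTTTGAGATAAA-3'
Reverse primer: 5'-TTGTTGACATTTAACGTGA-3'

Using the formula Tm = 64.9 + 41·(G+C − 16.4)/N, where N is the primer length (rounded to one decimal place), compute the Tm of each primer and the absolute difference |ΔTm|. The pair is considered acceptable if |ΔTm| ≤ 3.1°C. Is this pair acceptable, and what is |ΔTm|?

Forward: G+C = 4, N = 17 → Tm = 64.9 + 41·(4 − 16.4)/17 = 35.0°C.
Reverse: G+C = 6, N = 19 → Tm = 64.9 + 41·(6 − 16.4)/19 = 42.5°C.
|ΔTm| = |35.0 − 42.5| = 7.5°C, > 3.1°C.

|ΔTm| = 7.5°C; the pair is not acceptable.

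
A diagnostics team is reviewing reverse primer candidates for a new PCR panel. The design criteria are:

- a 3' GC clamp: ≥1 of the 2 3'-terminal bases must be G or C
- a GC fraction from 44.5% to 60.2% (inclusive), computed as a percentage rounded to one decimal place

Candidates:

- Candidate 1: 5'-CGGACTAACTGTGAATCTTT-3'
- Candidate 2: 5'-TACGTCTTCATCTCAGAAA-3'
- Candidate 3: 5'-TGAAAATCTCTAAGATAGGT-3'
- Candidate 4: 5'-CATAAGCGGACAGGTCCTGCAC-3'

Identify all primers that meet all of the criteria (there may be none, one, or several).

Candidate 1 (20 nt, A=5 T=7 G=4 C=4): 3' end TT has 0 G/C, need ≥1 ✗; GC 8/20 = 40.0%, outside 44.5–60.2% ✗ — fails.
Candidate 2 (19 nt, A=6 T=6 G=2 C=5): 3' end AA has 0 G/C, need ≥1 ✗; GC 7/19 = 36.8%, outside 44.5–60.2% ✗ — fails.
Candidate 3 (20 nt, A=8 T=6 G=4 C=2): 3' end GT has 1 G/C ✓; GC 6/20 = 30.0%, outside 44.5–60.2% ✗ — fails.
Candidate 4 (22 nt, A=6 T=3 G=6 C=7): 3' end AC has 1 G/C ✓; GC 13/22 = 59.1% ✓ — passes.

Candidate 4 only.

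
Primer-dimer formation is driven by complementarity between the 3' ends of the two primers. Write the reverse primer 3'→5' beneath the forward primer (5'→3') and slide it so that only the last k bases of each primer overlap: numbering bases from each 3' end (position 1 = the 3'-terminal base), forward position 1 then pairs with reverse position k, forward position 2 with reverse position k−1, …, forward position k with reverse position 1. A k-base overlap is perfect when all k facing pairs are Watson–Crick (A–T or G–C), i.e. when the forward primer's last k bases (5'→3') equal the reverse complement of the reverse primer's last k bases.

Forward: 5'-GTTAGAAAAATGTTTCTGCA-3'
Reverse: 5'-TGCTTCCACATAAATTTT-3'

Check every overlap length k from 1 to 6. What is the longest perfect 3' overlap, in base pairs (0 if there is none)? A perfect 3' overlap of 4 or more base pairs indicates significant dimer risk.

Longest perfect overlap: 1 complementary base pair; below the dimer-risk threshold (threshold 4).

Last 6 bases (5'→3') — forward …TCTGCA, reverse …AATTTT.
Reverse complement of the reverse primer's last 6 bases: AAAATT; its first k bases are the reverse complement of the reverse primer's last k bases, so a perfect k-base overlap needs the forward primer's last k bases to equal them.
Comparing (forward last k vs required): k=1: A vs A ✓; k=2: CA vs AA ✗; k=3: GCA vs AAA ✗; k=4: TGCA vs AAAA ✗; k=5: CTGCA vs AAAAT ✗; k=6: TCTGCA vs AAAATT ✗.
Only k = 1 is perfect, so the longest perfect 3' overlap is 1.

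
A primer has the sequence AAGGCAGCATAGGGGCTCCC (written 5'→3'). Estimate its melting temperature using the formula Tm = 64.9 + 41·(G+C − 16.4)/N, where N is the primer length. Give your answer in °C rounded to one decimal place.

Base counts: A=5, T=2, G=7, C=6; G+C = 13, N = 20.
Tm = 64.9 + 41·(13 − 16.4)/20 = 64.9 + -139.40/20 = 57.9°C.

57.9°C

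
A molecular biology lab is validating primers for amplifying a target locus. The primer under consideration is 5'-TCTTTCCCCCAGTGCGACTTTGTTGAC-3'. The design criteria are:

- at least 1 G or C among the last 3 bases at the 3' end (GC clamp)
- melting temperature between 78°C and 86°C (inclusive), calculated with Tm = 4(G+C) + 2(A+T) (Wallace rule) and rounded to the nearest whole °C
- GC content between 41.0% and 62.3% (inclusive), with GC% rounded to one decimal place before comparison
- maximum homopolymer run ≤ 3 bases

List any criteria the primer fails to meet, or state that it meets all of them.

Fails: homopolymer run.

Base counts: A=3, T=10, G=5, C=9 (length 27).
GC clamp: 3' end GAC has 2 G/C ✓
Tm: Tm = 2·13 + 4·14 = 82°C ✓
GC content: GC 14/27 = 51.9% ✓
homopolymer run: longest run = 5, exceeds 3 ✗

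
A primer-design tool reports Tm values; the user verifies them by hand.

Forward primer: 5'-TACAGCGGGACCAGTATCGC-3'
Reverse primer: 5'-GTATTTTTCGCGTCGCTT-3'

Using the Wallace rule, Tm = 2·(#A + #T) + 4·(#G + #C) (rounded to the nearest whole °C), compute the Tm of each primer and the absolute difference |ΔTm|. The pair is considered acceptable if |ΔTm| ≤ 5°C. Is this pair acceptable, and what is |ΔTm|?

|ΔTm| = 12°C; the pair is not acceptable.

Forward: A=5 T=3 G=6 C=6 → Tm = 2·8 + 4·12 = 64°C.
Reverse: A=1 T=9 G=4 C=4 → Tm = 2·10 + 4·8 = 52°C.
|ΔTm| = |64 − 52| = 12°C, > 5°C.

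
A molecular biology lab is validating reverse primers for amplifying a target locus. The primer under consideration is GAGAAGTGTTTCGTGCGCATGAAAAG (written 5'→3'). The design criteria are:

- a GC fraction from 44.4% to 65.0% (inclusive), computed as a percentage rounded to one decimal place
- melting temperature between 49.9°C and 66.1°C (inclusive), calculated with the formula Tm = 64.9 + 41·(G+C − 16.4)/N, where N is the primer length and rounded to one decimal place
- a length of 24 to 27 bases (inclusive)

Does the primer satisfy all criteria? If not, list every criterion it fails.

Base counts: A=8, T=6, G=9, C=3 (length 26).
GC content: GC 12/26 = 46.2% ✓
Tm: Tm = 64.9 + 41·(12 − 16.4)/26 = 58.0°C ✓
length: length 26 ✓

Meets all criteria.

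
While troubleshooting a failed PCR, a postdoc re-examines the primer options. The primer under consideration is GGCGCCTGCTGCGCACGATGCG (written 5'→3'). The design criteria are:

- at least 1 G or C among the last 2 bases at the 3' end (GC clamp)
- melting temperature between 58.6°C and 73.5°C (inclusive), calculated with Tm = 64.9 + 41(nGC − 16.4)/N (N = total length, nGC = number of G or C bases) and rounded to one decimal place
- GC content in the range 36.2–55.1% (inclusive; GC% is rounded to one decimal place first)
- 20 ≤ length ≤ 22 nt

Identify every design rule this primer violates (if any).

Fails: GC content.

Base counts: A=2, T=3, G=9, C=8 (length 22).
GC clamp: 3' end CG has 2 G/C ✓
Tm: Tm = 64.9 + 41·(17 − 16.4)/22 = 66.0°C ✓
GC content: GC 17/22 = 77.3%, outside 36.2–55.1% ✗
length: length 22 ✓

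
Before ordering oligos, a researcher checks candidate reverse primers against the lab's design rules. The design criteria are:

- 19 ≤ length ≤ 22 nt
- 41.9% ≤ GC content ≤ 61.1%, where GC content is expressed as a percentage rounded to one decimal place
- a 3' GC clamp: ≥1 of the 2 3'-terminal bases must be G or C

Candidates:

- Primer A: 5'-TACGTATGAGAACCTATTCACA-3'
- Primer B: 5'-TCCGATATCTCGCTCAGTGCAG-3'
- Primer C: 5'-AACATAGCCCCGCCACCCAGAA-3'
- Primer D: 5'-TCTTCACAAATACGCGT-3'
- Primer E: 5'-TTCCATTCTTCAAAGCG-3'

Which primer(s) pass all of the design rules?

Primer B only.

Primer A (22 nt, A=8 T=6 G=3 C=5): length 22 ✓; GC 8/22 = 36.4%, outside 41.9–61.1% ✗; 3' end CA has 1 G/C ✓ — fails.
Primer B (22 nt, A=4 T=6 G=5 C=7): length 22 ✓; GC 12/22 = 54.5% ✓; 3' end AG has 1 G/C ✓ — passes.
Primer C (22 nt, A=8 T=1 G=3 C=10): length 22 ✓; GC 13/22 = 59.1% ✓; 3' end AA has 0 G/C, need ≥1 ✗ — fails.
Primer D (17 nt, A=5 T=5 G=2 C=5): length 17, outside 19–22 ✗; GC 7/17 = 41.2%, outside 41.9–61.1% ✗; 3' end GT has 1 G/C ✓ — fails.
Primer E (17 nt, A=4 T=6 G=2 C=5): length 17, outside 19–22 ✗; GC 7/17 = 41.2%, outside 41.9–61.1% ✗; 3' end CG has 2 G/C ✓ — fails.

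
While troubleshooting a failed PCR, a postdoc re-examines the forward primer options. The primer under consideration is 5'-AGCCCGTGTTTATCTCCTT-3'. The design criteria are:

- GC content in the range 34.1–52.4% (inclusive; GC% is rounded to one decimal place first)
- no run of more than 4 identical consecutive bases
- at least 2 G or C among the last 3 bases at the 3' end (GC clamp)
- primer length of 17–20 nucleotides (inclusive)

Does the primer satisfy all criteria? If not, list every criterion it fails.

Fails: GC clamp.

Base counts: A=2, T=8, G=3, C=6 (length 19).
GC content: GC 9/19 = 47.4% ✓
homopolymer run: longest run = 3 ✓
GC clamp: 3' end CTT has 1 G/C, need ≥2 ✗
length: length 19 ✓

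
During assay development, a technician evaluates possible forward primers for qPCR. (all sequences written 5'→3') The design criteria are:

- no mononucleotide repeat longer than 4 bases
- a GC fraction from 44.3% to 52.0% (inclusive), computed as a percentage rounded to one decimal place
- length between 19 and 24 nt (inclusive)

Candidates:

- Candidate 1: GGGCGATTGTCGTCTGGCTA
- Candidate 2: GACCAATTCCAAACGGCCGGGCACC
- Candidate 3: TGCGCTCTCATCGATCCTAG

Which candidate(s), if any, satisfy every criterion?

Candidate 1 (20 nt, A=2 T=6 G=8 C=4): longest run = 3 ✓; GC 12/20 = 60.0%, outside 44.3–52.0% ✗; length 20 ✓ — fails.
Candidate 2 (25 nt, A=7 T=2 G=6 C=10): longest run = 3 ✓; GC 16/25 = 64.0%, outside 44.3–52.0% ✗; length 25, outside 19–24 ✗ — fails.
Candidate 3 (20 nt, A=3 T=6 G=4 C=7): longest run = 2 ✓; GC 11/20 = 55.0%, outside 44.3–52.0% ✗; length 20 ✓ — fails.

None of the candidates satisfy all criteria.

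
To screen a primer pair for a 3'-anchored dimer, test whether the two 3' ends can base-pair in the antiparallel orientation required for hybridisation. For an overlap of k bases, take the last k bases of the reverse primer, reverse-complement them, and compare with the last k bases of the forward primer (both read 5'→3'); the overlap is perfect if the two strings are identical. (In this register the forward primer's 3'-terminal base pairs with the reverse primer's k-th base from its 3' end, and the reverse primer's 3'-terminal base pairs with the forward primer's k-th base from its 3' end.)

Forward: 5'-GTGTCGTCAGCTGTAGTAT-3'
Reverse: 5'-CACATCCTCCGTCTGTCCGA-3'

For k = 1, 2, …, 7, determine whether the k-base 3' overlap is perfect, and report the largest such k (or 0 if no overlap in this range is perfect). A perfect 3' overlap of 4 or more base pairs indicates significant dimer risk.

Longest perfect overlap: 1 complementary base pair; below the dimer-risk threshold (threshold 4).

Last 7 bases (5'→3') — forward …GTAGTAT, reverse …TGTCCGA.
Reverse complement of the reverse primer's last 7 bases: TCGGACA; its first k bases are the reverse complement of the reverse primer's last k bases, so a perfect k-base overlap needs the forward primer's last k bases to equal them.
Comparing (forward last k vs required): k=1: T vs T ✓; k=2: AT vs TC ✗; k=3: TAT vs TCG ✗; k=4: GTAT vs TCGG ✗; k=5: AGTAT vs TCGGA ✗; k=6: TAGTAT vs TCGGAC ✗; k=7: GTAGTAT vs TCGGACA ✗.
Only k = 1 is perfect, so the longest perfect 3' overlap is 1.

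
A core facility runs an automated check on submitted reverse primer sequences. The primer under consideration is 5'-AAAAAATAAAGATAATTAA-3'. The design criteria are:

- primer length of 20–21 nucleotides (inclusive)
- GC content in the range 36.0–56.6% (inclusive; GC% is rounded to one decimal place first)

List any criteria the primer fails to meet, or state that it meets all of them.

Base counts: A=14, T=4, G=1, C=0 (length 19).
length: length 19, outside 20–21 ✗
GC content: GC 1/19 = 5.3%, outside 36.0–56.6% ✗

Fails: length, GC content.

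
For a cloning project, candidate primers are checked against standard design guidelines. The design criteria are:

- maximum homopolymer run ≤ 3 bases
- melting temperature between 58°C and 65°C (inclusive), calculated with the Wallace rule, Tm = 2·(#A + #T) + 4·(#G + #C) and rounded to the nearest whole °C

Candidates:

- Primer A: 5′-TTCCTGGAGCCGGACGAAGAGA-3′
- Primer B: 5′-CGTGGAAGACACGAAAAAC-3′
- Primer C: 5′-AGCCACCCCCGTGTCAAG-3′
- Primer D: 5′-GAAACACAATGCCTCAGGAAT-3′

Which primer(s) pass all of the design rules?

Primer D only.

Primer A (22 nt, A=6 T=3 G=8 C=5): longest run = 2 ✓; Tm = 2·9 + 4·13 = 70°C, outside 58–65°C ✗ — fails.
Primer B (19 nt, A=9 T=1 G=5 C=4): longest run = 5, exceeds 3 ✗; Tm = 2·10 + 4·9 = 56°C, outside 58–65°C ✗ — fails.
Primer C (18 nt, A=4 T=2 G=4 C=8): longest run = 5, exceeds 3 ✗; Tm = 2·6 + 4·12 = 60°C ✓ — fails.
Primer D (21 nt, A=9 T=3 G=4 C=5): longest run = 3 ✓; Tm = 2·12 + 4·9 = 60°C ✓ — passes.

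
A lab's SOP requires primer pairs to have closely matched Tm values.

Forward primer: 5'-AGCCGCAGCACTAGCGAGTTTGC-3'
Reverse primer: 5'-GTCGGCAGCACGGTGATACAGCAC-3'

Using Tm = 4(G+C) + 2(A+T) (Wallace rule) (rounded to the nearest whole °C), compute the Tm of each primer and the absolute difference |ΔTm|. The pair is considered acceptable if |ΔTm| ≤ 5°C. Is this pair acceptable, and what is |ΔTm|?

|ΔTm| = 4°C; the pair is acceptable.

Forward: A=5 T=4 G=7 C=7 → Tm = 2·9 + 4·14 = 74°C.
Reverse: A=6 T=3 G=8 C=7 → Tm = 2·9 + 4·15 = 78°C.
|ΔTm| = |74 − 78| = 4°C, ≤ 5°C.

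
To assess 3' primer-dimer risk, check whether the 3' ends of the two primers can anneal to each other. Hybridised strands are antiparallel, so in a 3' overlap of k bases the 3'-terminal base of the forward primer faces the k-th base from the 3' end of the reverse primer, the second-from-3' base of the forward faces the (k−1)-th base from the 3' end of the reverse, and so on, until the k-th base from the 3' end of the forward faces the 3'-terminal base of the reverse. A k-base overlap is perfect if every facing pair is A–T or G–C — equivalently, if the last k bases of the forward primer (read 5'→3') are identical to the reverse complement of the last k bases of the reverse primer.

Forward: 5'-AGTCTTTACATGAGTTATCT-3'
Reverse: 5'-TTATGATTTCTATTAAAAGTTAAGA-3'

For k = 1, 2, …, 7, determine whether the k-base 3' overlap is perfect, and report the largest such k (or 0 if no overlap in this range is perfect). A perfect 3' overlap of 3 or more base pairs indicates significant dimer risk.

Longest perfect overlap: 3 complementary base pairs; significant dimer risk (threshold 3).

Last 7 bases (5'→3') — forward …GTTATCT, reverse …GTTAAGA.
Reverse complement of the reverse primer's last 7 bases: TCTTAAC; its first k bases are the reverse complement of the reverse primer's last k bases, so a perfect k-base overlap needs the forward primer's last k bases to equal them.
Comparing (forward last k vs required): k=1: T vs T ✓; k=2: CT vs TC ✗; k=3: TCT vs TCT ✓; k=4: ATCT vs TCTT ✗; k=5: TATCT vs TCTTA ✗; k=6: TTATCT vs TCTTAA ✗; k=7: GTTATCT vs TCTTAAC ✗.
Perfect overlaps at k = 1, 3; the largest is 3.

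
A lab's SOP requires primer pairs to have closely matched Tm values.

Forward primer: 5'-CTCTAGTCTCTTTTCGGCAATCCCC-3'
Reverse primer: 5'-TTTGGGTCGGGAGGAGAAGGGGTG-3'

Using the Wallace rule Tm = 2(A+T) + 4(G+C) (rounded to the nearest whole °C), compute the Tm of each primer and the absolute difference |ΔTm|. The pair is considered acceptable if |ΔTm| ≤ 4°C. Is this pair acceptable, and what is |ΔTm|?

|ΔTm| = 2°C; the pair is acceptable.

Forward: A=3 T=9 G=3 C=10 → Tm = 2·12 + 4·13 = 76°C.
Reverse: A=4 T=5 G=14 C=1 → Tm = 2·9 + 4·15 = 78°C.
|ΔTm| = |76 − 78| = 2°C, ≤ 4°C.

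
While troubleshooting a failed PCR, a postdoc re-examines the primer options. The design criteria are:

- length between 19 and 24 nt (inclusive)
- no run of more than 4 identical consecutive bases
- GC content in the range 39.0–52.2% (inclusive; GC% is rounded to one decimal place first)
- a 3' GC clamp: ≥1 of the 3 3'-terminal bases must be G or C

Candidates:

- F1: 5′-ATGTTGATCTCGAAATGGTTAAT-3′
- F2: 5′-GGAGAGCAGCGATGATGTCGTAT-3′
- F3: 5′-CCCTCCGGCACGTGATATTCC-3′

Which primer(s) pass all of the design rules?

None of the candidates satisfy all criteria.

F1 (23 nt, A=7 T=9 G=5 C=2): length 23 ✓; longest run = 3 ✓; GC 7/23 = 30.4%, outside 39.0–52.2% ✗; 3' end AAT has 0 G/C, need ≥1 ✗ — fails.
F2 (23 nt, A=6 T=5 G=9 C=3): length 23 ✓; longest run = 2 ✓; GC 12/23 = 52.2% ✓; 3' end TAT has 0 G/C, need ≥1 ✗ — fails.
F3 (21 nt, A=3 T=5 G=4 C=9): length 21 ✓; longest run = 3 ✓; GC 13/21 = 61.9%, outside 39.0–52.2% ✗; 3' end TCC has 2 G/C ✓ — fails.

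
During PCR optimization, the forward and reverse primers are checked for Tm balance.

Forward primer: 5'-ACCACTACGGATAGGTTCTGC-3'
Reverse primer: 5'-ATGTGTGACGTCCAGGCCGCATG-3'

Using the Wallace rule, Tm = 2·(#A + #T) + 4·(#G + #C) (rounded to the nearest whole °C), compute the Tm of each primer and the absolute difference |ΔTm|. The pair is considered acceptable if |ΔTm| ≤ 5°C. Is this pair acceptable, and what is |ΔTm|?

|ΔTm| = 10°C; the pair is not acceptable.

Forward: A=5 T=5 G=5 C=6 → Tm = 2·10 + 4·11 = 64°C.
Reverse: A=4 T=5 G=8 C=6 → Tm = 2·9 + 4·14 = 74°C.
|ΔTm| = |64 − 74| = 10°C, > 5°C.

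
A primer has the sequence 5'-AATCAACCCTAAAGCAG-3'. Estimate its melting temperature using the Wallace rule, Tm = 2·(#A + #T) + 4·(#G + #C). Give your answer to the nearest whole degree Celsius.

Base counts: A=8, T=2, G=2, C=5 (length 17).
Tm = 2·(8+2) + 4·(2+5) = 2·10 + 4·7 = 20 + 28 = 48°C.

48°C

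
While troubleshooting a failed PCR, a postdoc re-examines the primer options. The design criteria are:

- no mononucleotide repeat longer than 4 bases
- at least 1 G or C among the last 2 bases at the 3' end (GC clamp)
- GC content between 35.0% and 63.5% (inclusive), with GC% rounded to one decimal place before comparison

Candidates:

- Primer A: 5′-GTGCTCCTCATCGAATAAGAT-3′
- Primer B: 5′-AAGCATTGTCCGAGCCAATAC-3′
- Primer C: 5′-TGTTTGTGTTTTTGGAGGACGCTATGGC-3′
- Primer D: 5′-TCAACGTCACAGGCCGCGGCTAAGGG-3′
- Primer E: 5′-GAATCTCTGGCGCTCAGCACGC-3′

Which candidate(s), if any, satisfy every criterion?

Primer B only.

Primer A (21 nt, A=6 T=6 G=4 C=5): longest run = 2 ✓; 3' end AT has 0 G/C, need ≥1 ✗; GC 9/21 = 42.9% ✓ — fails.
Primer B (21 nt, A=7 T=4 G=4 C=6): longest run = 2 ✓; 3' end AC has 1 G/C ✓; GC 10/21 = 47.6% ✓ — passes.
Primer C (28 nt, A=3 T=12 G=10 C=3): longest run = 5, exceeds 4 ✗; 3' end GC has 2 G/C ✓; GC 13/28 = 46.4% ✓ — fails.
Primer D (26 nt, A=6 T=3 G=9 C=8): longest run = 3 ✓; 3' end GG has 2 G/C ✓; GC 17/26 = 65.4%, outside 35.0–63.5% ✗ — fails.
Primer E (22 nt, A=4 T=4 G=6 C=8): longest run = 2 ✓; 3' end GC has 2 G/C ✓; GC 14/22 = 63.6%, outside 35.0–63.5% ✗ — fails.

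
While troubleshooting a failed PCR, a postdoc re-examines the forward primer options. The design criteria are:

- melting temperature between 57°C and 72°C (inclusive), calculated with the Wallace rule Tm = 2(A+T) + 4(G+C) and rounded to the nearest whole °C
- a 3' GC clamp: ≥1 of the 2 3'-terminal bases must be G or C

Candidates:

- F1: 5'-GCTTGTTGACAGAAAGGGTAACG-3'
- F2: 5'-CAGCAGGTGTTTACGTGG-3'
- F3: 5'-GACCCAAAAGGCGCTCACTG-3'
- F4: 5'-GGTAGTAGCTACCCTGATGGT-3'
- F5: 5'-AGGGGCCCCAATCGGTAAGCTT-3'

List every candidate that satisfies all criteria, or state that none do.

F1, F3 and F4.

F1 (23 nt, A=7 T=5 G=8 C=3): Tm = 2·12 + 4·11 = 68°C ✓; 3' end CG has 2 G/C ✓ — passes.
F2 (18 nt, A=3 T=5 G=7 C=3): Tm = 2·8 + 4·10 = 56°C, outside 57–72°C ✗; 3' end GG has 2 G/C ✓ — fails.
F3 (20 nt, A=6 T=2 G=5 C=7): Tm = 2·8 + 4·12 = 64°C ✓; 3' end TG has 1 G/C ✓ — passes.
F4 (21 nt, A=4 T=6 G=7 C=4): Tm = 2·10 + 4·11 = 64°C ✓; 3' end GT has 1 G/C ✓ — passes.
F5 (22 nt, A=5 T=4 G=7 C=6): Tm = 2·9 + 4·13 = 70°C ✓; 3' end TT has 0 G/C, need ≥1 ✗ — fails.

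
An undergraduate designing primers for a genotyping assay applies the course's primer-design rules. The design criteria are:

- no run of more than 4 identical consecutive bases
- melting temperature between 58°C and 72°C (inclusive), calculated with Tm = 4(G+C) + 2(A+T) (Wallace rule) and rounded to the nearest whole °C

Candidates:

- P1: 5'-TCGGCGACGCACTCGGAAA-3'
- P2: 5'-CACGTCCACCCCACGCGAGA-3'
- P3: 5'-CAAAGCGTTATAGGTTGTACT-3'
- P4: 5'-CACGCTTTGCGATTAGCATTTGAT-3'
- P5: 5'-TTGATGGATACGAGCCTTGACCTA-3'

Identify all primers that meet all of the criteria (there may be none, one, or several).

P1, P2, P3, P4 and P5.

P1 (19 nt, A=5 T=2 G=6 C=6): longest run = 3 ✓; Tm = 2·7 + 4·12 = 62°C ✓ — passes.
P2 (20 nt, A=5 T=1 G=4 C=10): longest run = 4 ✓; Tm = 2·6 + 4·14 = 68°C ✓ — passes.
P3 (21 nt, A=6 T=7 G=5 C=3): longest run = 3 ✓; Tm = 2·13 + 4·8 = 58°C ✓ — passes.
P4 (24 nt, A=5 T=9 G=5 C=5): longest run = 3 ✓; Tm = 2·14 + 4·10 = 68°C ✓ — passes.
P5 (24 nt, A=6 T=7 G=6 C=5): longest run = 2 ✓; Tm = 2·13 + 4·11 = 70°C ✓ — passes.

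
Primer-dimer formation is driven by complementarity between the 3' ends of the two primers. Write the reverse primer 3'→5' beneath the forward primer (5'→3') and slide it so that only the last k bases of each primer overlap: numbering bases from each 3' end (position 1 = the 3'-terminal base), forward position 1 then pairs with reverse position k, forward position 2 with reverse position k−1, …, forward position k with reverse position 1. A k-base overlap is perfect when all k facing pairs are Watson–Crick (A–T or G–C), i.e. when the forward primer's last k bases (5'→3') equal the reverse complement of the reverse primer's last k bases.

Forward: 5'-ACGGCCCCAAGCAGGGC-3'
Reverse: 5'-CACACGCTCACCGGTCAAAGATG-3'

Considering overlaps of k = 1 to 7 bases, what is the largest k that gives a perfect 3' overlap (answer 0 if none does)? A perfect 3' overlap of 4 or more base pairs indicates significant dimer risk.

Longest perfect overlap: 1 complementary base pair; below the dimer-risk threshold (threshold 4).

Last 7 bases (5'→3') — forward …GCAGGGC, reverse …AAAGATG.
Reverse complement of the reverse primer's last 7 bases: CATCTTT; its first k bases are the reverse complement of the reverse primer's last k bases, so a perfect k-base overlap needs the forward primer's last k bases to equal them.
Comparing (forward last k vs required): k=1: C vs C ✓; k=2: GC vs CA ✗; k=3: GGC vs CAT ✗; k=4: GGGC vs CATC ✗; k=5: AGGGC vs CATCT ✗; k=6: CAGGGC vs CATCTT ✗; k=7: GCAGGGC vs CATCTTT ✗.
Only k = 1 is perfect, so the longest perfect 3' overlap is 1.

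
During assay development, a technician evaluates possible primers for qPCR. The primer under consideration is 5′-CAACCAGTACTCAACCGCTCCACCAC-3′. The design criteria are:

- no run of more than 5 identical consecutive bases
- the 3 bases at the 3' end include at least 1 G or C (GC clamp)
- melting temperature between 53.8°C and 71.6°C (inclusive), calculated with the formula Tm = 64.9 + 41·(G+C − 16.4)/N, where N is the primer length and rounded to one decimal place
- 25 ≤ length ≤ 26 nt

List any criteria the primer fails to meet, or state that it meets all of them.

Base counts: A=8, T=3, G=2, C=13 (length 26).
homopolymer run: longest run = 2 ✓
GC clamp: 3' end CAC has 2 G/C ✓
Tm: Tm = 64.9 + 41·(15 − 16.4)/26 = 62.7°C ✓
length: length 26 ✓

Meets all criteria.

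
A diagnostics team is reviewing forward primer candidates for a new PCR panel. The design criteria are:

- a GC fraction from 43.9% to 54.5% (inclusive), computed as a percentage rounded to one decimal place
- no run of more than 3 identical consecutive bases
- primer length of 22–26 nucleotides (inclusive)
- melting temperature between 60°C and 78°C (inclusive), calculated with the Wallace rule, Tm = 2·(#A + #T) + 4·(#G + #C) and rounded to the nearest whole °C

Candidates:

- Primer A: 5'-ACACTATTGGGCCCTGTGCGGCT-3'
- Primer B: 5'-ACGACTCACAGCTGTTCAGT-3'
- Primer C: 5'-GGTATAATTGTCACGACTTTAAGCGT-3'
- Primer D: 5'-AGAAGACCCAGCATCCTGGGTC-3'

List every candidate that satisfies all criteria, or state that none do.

Primer A (23 nt, A=3 T=6 G=7 C=7): GC 14/23 = 60.9%, outside 43.9–54.5% ✗; longest run = 3 ✓; length 23 ✓; Tm = 2·9 + 4·14 = 74°C ✓ — fails.
Primer B (20 nt, A=5 T=5 G=4 C=6): GC 10/20 = 50.0% ✓; longest run = 2 ✓; length 20, outside 22–26 ✗; Tm = 2·10 + 4·10 = 60°C ✓ — fails.
Primer C (26 nt, A=7 T=9 G=6 C=4): GC 10/26 = 38.5%, outside 43.9–54.5% ✗; longest run = 3 ✓; length 26 ✓; Tm = 2·16 + 4·10 = 72°C ✓ — fails.
Primer D (22 nt, A=6 T=3 G=6 C=7): GC 13/22 = 59.1%, outside 43.9–54.5% ✗; longest run = 3 ✓; length 22 ✓; Tm = 2·9 + 4·13 = 70°C ✓ — fails.

None of the candidates satisfy all criteria.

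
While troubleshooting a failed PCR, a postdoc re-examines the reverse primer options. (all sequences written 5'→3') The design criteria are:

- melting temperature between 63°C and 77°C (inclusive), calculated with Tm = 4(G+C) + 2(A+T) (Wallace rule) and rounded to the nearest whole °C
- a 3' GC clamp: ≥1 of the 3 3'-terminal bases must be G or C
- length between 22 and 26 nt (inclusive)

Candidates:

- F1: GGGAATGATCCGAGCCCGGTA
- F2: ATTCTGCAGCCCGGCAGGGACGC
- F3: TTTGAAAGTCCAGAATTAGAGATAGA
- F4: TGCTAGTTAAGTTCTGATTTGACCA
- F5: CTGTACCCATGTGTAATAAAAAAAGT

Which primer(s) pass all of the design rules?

F1 (21 nt, A=5 T=3 G=8 C=5): Tm = 2·8 + 4·13 = 68°C ✓; 3' end GTA has 1 G/C ✓; length 21, outside 22–26 ✗ — fails.
F2 (23 nt, A=4 T=3 G=8 C=8): Tm = 2·7 + 4·16 = 78°C, outside 63–77°C ✗; 3' end CGC has 3 G/C ✓; length 23 ✓ — fails.
F3 (26 nt, A=11 T=7 G=6 C=2): Tm = 2·18 + 4·8 = 68°C ✓; 3' end AGA has 1 G/C ✓; length 26 ✓ — passes.
F4 (25 nt, A=6 T=10 G=5 C=4): Tm = 2·16 + 4·9 = 68°C ✓; 3' end CCA has 2 G/C ✓; length 25 ✓ — passes.
F5 (26 nt, A=11 T=7 G=4 C=4): Tm = 2·18 + 4·8 = 68°C ✓; 3' end AGT has 1 G/C ✓; length 26 ✓ — passes.

F3, F4 and F5.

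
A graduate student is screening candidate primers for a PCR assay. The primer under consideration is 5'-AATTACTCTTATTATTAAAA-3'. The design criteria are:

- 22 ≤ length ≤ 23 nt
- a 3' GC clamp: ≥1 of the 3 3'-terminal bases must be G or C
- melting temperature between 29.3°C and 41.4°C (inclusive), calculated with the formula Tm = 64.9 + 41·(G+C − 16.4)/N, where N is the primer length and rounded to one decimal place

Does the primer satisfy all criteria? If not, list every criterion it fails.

Base counts: A=9, T=9, G=0, C=2 (length 20).
length: length 20, outside 22–23 ✗
GC clamp: 3' end AAA has 0 G/C, need ≥1 ✗
Tm: Tm = 64.9 + 41·(2 − 16.4)/20 = 35.4°C ✓

Fails: length, GC clamp.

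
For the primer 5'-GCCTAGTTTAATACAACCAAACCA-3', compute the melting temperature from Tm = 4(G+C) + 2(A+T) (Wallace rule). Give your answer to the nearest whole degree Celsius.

66°C

Base counts: A=10, T=5, G=2, C=7 (length 24).
Tm = 2·(10+5) + 4·(2+7) = 2·15 + 4·9 = 30 + 36 = 66°C.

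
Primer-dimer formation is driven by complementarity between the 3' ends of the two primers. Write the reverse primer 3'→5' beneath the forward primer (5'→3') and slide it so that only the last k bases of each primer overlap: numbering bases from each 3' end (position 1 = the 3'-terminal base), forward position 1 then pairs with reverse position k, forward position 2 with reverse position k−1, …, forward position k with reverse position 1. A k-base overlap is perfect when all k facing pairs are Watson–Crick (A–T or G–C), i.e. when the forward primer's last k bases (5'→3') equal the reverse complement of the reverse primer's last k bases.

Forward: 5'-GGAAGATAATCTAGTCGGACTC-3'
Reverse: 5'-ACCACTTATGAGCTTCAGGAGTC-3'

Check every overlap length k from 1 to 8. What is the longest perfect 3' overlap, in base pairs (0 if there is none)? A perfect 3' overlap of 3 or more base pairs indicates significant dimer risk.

Longest perfect overlap: 5 complementary base pairs; significant dimer risk (threshold 3).

Last 8 bases (5'→3') — forward …TCGGACTC, reverse …CAGGAGTC.
Reverse complement of the reverse primer's last 8 bases: GACTCCTG; its first k bases are the reverse complement of the reverse primer's last k bases, so a perfect k-base overlap needs the forward primer's last k bases to equal them.
Comparing (forward last k vs required): k=1: C vs G ✗; k=2: TC vs GA ✗; k=3: CTC vs GAC ✗; k=4: ACTC vs GACT ✗; k=5: GACTC vs GACTC ✓; k=6: GGACTC vs GACTCC ✗; k=7: CGGACTC vs GACTCCT ✗; k=8: TCGGACTC vs GACTCCTG ✗.
Only k = 5 is perfect, so the longest perfect 3' overlap is 5.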